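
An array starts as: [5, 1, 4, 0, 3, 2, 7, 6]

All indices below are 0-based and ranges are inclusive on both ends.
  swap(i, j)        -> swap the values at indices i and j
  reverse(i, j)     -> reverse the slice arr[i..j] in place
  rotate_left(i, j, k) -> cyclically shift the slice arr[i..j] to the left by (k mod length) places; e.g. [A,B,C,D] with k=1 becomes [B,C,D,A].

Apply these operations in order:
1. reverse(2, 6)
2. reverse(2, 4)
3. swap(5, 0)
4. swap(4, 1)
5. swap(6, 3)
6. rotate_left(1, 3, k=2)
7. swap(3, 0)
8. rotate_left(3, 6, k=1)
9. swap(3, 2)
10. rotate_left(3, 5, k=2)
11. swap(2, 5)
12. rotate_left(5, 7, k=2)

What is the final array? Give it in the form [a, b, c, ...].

After 1 (reverse(2, 6)): [5, 1, 7, 2, 3, 0, 4, 6]
After 2 (reverse(2, 4)): [5, 1, 3, 2, 7, 0, 4, 6]
After 3 (swap(5, 0)): [0, 1, 3, 2, 7, 5, 4, 6]
After 4 (swap(4, 1)): [0, 7, 3, 2, 1, 5, 4, 6]
After 5 (swap(6, 3)): [0, 7, 3, 4, 1, 5, 2, 6]
After 6 (rotate_left(1, 3, k=2)): [0, 4, 7, 3, 1, 5, 2, 6]
After 7 (swap(3, 0)): [3, 4, 7, 0, 1, 5, 2, 6]
After 8 (rotate_left(3, 6, k=1)): [3, 4, 7, 1, 5, 2, 0, 6]
After 9 (swap(3, 2)): [3, 4, 1, 7, 5, 2, 0, 6]
After 10 (rotate_left(3, 5, k=2)): [3, 4, 1, 2, 7, 5, 0, 6]
After 11 (swap(2, 5)): [3, 4, 5, 2, 7, 1, 0, 6]
After 12 (rotate_left(5, 7, k=2)): [3, 4, 5, 2, 7, 6, 1, 0]

Answer: [3, 4, 5, 2, 7, 6, 1, 0]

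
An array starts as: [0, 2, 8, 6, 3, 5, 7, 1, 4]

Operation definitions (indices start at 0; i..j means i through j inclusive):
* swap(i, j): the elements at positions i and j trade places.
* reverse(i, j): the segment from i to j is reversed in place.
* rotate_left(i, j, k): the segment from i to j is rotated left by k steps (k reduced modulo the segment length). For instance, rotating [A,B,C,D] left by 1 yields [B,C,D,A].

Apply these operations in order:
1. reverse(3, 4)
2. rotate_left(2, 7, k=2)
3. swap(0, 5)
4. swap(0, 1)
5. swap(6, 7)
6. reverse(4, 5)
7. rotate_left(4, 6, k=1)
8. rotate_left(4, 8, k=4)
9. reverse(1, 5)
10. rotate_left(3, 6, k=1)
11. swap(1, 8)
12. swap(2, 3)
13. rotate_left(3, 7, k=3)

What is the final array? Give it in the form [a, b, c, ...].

After 1 (reverse(3, 4)): [0, 2, 8, 3, 6, 5, 7, 1, 4]
After 2 (rotate_left(2, 7, k=2)): [0, 2, 6, 5, 7, 1, 8, 3, 4]
After 3 (swap(0, 5)): [1, 2, 6, 5, 7, 0, 8, 3, 4]
After 4 (swap(0, 1)): [2, 1, 6, 5, 7, 0, 8, 3, 4]
After 5 (swap(6, 7)): [2, 1, 6, 5, 7, 0, 3, 8, 4]
After 6 (reverse(4, 5)): [2, 1, 6, 5, 0, 7, 3, 8, 4]
After 7 (rotate_left(4, 6, k=1)): [2, 1, 6, 5, 7, 3, 0, 8, 4]
After 8 (rotate_left(4, 8, k=4)): [2, 1, 6, 5, 4, 7, 3, 0, 8]
After 9 (reverse(1, 5)): [2, 7, 4, 5, 6, 1, 3, 0, 8]
After 10 (rotate_left(3, 6, k=1)): [2, 7, 4, 6, 1, 3, 5, 0, 8]
After 11 (swap(1, 8)): [2, 8, 4, 6, 1, 3, 5, 0, 7]
After 12 (swap(2, 3)): [2, 8, 6, 4, 1, 3, 5, 0, 7]
After 13 (rotate_left(3, 7, k=3)): [2, 8, 6, 5, 0, 4, 1, 3, 7]

Answer: [2, 8, 6, 5, 0, 4, 1, 3, 7]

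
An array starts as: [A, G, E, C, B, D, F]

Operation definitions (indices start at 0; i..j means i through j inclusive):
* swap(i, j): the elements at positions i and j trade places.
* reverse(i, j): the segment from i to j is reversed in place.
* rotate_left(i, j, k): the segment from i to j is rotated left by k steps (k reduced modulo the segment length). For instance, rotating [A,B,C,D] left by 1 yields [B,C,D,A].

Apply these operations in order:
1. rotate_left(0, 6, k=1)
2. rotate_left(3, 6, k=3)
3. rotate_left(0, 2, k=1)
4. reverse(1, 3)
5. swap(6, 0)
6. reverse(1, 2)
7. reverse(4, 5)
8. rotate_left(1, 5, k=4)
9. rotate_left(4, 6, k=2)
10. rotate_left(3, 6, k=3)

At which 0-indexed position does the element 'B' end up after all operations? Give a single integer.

Answer: 1

Derivation:
After 1 (rotate_left(0, 6, k=1)): [G, E, C, B, D, F, A]
After 2 (rotate_left(3, 6, k=3)): [G, E, C, A, B, D, F]
After 3 (rotate_left(0, 2, k=1)): [E, C, G, A, B, D, F]
After 4 (reverse(1, 3)): [E, A, G, C, B, D, F]
After 5 (swap(6, 0)): [F, A, G, C, B, D, E]
After 6 (reverse(1, 2)): [F, G, A, C, B, D, E]
After 7 (reverse(4, 5)): [F, G, A, C, D, B, E]
After 8 (rotate_left(1, 5, k=4)): [F, B, G, A, C, D, E]
After 9 (rotate_left(4, 6, k=2)): [F, B, G, A, E, C, D]
After 10 (rotate_left(3, 6, k=3)): [F, B, G, D, A, E, C]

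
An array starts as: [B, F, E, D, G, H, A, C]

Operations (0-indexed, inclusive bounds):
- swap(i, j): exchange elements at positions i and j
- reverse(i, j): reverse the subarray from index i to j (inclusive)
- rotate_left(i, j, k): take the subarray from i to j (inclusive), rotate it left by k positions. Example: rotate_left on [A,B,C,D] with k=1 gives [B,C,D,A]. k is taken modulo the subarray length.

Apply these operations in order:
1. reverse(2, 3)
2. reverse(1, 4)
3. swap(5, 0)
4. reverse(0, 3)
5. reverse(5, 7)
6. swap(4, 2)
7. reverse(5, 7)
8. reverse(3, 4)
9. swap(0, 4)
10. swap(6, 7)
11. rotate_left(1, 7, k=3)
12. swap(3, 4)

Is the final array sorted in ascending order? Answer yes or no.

Answer: no

Derivation:
After 1 (reverse(2, 3)): [B, F, D, E, G, H, A, C]
After 2 (reverse(1, 4)): [B, G, E, D, F, H, A, C]
After 3 (swap(5, 0)): [H, G, E, D, F, B, A, C]
After 4 (reverse(0, 3)): [D, E, G, H, F, B, A, C]
After 5 (reverse(5, 7)): [D, E, G, H, F, C, A, B]
After 6 (swap(4, 2)): [D, E, F, H, G, C, A, B]
After 7 (reverse(5, 7)): [D, E, F, H, G, B, A, C]
After 8 (reverse(3, 4)): [D, E, F, G, H, B, A, C]
After 9 (swap(0, 4)): [H, E, F, G, D, B, A, C]
After 10 (swap(6, 7)): [H, E, F, G, D, B, C, A]
After 11 (rotate_left(1, 7, k=3)): [H, D, B, C, A, E, F, G]
After 12 (swap(3, 4)): [H, D, B, A, C, E, F, G]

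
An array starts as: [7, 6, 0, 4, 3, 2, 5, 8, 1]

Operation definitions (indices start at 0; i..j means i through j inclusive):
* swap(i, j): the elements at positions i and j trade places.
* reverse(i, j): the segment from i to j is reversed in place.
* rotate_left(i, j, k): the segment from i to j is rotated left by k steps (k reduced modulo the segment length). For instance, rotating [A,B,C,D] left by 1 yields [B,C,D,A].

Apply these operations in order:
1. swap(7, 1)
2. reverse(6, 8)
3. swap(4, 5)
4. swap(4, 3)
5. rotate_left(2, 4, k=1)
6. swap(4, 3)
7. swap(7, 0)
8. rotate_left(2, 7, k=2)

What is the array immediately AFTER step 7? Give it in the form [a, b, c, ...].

After 1 (swap(7, 1)): [7, 8, 0, 4, 3, 2, 5, 6, 1]
After 2 (reverse(6, 8)): [7, 8, 0, 4, 3, 2, 1, 6, 5]
After 3 (swap(4, 5)): [7, 8, 0, 4, 2, 3, 1, 6, 5]
After 4 (swap(4, 3)): [7, 8, 0, 2, 4, 3, 1, 6, 5]
After 5 (rotate_left(2, 4, k=1)): [7, 8, 2, 4, 0, 3, 1, 6, 5]
After 6 (swap(4, 3)): [7, 8, 2, 0, 4, 3, 1, 6, 5]
After 7 (swap(7, 0)): [6, 8, 2, 0, 4, 3, 1, 7, 5]

Answer: [6, 8, 2, 0, 4, 3, 1, 7, 5]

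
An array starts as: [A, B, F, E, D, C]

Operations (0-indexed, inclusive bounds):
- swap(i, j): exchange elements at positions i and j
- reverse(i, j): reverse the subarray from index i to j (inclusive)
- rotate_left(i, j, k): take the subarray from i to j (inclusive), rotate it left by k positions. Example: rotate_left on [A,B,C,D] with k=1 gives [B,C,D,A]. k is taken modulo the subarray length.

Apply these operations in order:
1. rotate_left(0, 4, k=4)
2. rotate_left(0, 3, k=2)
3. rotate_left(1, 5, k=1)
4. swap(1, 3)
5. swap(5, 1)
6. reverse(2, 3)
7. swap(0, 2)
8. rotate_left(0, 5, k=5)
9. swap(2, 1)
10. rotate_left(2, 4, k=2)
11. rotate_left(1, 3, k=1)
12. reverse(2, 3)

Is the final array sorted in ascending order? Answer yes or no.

After 1 (rotate_left(0, 4, k=4)): [D, A, B, F, E, C]
After 2 (rotate_left(0, 3, k=2)): [B, F, D, A, E, C]
After 3 (rotate_left(1, 5, k=1)): [B, D, A, E, C, F]
After 4 (swap(1, 3)): [B, E, A, D, C, F]
After 5 (swap(5, 1)): [B, F, A, D, C, E]
After 6 (reverse(2, 3)): [B, F, D, A, C, E]
After 7 (swap(0, 2)): [D, F, B, A, C, E]
After 8 (rotate_left(0, 5, k=5)): [E, D, F, B, A, C]
After 9 (swap(2, 1)): [E, F, D, B, A, C]
After 10 (rotate_left(2, 4, k=2)): [E, F, A, D, B, C]
After 11 (rotate_left(1, 3, k=1)): [E, A, D, F, B, C]
After 12 (reverse(2, 3)): [E, A, F, D, B, C]

Answer: no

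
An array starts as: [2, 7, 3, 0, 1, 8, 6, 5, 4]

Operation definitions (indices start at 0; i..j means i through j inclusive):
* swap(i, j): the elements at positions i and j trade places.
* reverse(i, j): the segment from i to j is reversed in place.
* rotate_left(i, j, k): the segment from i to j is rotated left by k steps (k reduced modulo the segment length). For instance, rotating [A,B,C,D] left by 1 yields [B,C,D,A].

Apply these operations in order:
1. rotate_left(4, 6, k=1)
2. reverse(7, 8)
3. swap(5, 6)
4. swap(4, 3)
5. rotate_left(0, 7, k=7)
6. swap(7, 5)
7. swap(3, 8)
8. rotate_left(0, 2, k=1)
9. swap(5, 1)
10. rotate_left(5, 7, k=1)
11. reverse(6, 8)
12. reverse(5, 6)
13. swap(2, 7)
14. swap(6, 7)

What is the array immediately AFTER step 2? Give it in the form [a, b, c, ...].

After 1 (rotate_left(4, 6, k=1)): [2, 7, 3, 0, 8, 6, 1, 5, 4]
After 2 (reverse(7, 8)): [2, 7, 3, 0, 8, 6, 1, 4, 5]

Answer: [2, 7, 3, 0, 8, 6, 1, 4, 5]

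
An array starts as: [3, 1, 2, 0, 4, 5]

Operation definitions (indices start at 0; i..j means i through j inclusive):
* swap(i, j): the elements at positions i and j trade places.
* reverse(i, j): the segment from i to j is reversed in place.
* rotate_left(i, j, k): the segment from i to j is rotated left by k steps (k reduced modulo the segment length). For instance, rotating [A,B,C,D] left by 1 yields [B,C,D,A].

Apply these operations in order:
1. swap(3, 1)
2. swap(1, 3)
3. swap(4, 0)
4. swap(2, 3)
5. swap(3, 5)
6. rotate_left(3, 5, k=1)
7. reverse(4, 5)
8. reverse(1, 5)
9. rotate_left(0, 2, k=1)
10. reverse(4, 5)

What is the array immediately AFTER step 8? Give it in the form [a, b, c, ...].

Answer: [4, 2, 5, 3, 0, 1]

Derivation:
After 1 (swap(3, 1)): [3, 0, 2, 1, 4, 5]
After 2 (swap(1, 3)): [3, 1, 2, 0, 4, 5]
After 3 (swap(4, 0)): [4, 1, 2, 0, 3, 5]
After 4 (swap(2, 3)): [4, 1, 0, 2, 3, 5]
After 5 (swap(3, 5)): [4, 1, 0, 5, 3, 2]
After 6 (rotate_left(3, 5, k=1)): [4, 1, 0, 3, 2, 5]
After 7 (reverse(4, 5)): [4, 1, 0, 3, 5, 2]
After 8 (reverse(1, 5)): [4, 2, 5, 3, 0, 1]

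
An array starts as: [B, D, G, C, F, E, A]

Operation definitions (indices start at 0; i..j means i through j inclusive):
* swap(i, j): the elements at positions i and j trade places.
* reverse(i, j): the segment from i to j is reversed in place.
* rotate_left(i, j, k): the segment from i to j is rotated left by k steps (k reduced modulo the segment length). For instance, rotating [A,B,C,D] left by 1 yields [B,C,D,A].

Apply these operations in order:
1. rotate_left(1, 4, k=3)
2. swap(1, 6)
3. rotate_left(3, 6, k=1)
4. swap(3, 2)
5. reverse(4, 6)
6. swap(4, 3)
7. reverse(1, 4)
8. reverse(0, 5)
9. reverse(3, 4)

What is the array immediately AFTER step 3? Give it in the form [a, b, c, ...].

After 1 (rotate_left(1, 4, k=3)): [B, F, D, G, C, E, A]
After 2 (swap(1, 6)): [B, A, D, G, C, E, F]
After 3 (rotate_left(3, 6, k=1)): [B, A, D, C, E, F, G]

Answer: [B, A, D, C, E, F, G]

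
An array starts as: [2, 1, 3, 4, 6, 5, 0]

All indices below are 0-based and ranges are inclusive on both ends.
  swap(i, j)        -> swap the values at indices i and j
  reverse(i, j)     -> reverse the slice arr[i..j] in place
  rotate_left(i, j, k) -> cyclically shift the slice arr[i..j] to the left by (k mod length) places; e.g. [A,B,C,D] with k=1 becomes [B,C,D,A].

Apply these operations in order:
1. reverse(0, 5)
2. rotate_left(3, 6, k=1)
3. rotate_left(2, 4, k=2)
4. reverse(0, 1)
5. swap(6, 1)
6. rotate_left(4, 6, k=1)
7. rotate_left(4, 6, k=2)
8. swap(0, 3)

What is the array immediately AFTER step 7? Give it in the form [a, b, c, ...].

After 1 (reverse(0, 5)): [5, 6, 4, 3, 1, 2, 0]
After 2 (rotate_left(3, 6, k=1)): [5, 6, 4, 1, 2, 0, 3]
After 3 (rotate_left(2, 4, k=2)): [5, 6, 2, 4, 1, 0, 3]
After 4 (reverse(0, 1)): [6, 5, 2, 4, 1, 0, 3]
After 5 (swap(6, 1)): [6, 3, 2, 4, 1, 0, 5]
After 6 (rotate_left(4, 6, k=1)): [6, 3, 2, 4, 0, 5, 1]
After 7 (rotate_left(4, 6, k=2)): [6, 3, 2, 4, 1, 0, 5]

Answer: [6, 3, 2, 4, 1, 0, 5]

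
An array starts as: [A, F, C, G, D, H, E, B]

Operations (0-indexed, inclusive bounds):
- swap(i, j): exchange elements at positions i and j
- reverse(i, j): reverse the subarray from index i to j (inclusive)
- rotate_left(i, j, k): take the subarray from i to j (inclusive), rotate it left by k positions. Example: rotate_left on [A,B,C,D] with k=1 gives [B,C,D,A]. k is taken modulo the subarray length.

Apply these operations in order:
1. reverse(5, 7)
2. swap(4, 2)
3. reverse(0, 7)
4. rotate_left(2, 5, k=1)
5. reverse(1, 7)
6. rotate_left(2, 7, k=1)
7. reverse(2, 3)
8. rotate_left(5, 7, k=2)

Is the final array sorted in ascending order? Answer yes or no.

Answer: no

Derivation:
After 1 (reverse(5, 7)): [A, F, C, G, D, B, E, H]
After 2 (swap(4, 2)): [A, F, D, G, C, B, E, H]
After 3 (reverse(0, 7)): [H, E, B, C, G, D, F, A]
After 4 (rotate_left(2, 5, k=1)): [H, E, C, G, D, B, F, A]
After 5 (reverse(1, 7)): [H, A, F, B, D, G, C, E]
After 6 (rotate_left(2, 7, k=1)): [H, A, B, D, G, C, E, F]
After 7 (reverse(2, 3)): [H, A, D, B, G, C, E, F]
After 8 (rotate_left(5, 7, k=2)): [H, A, D, B, G, F, C, E]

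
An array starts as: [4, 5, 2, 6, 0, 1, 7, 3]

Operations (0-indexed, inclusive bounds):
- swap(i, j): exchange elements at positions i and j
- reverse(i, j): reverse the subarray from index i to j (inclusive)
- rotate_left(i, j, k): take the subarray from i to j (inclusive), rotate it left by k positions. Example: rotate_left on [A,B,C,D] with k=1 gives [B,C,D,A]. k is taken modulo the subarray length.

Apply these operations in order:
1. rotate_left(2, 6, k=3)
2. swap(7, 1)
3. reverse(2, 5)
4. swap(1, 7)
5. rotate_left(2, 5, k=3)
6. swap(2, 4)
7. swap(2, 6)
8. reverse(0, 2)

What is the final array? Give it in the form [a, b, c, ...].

After 1 (rotate_left(2, 6, k=3)): [4, 5, 1, 7, 2, 6, 0, 3]
After 2 (swap(7, 1)): [4, 3, 1, 7, 2, 6, 0, 5]
After 3 (reverse(2, 5)): [4, 3, 6, 2, 7, 1, 0, 5]
After 4 (swap(1, 7)): [4, 5, 6, 2, 7, 1, 0, 3]
After 5 (rotate_left(2, 5, k=3)): [4, 5, 1, 6, 2, 7, 0, 3]
After 6 (swap(2, 4)): [4, 5, 2, 6, 1, 7, 0, 3]
After 7 (swap(2, 6)): [4, 5, 0, 6, 1, 7, 2, 3]
After 8 (reverse(0, 2)): [0, 5, 4, 6, 1, 7, 2, 3]

Answer: [0, 5, 4, 6, 1, 7, 2, 3]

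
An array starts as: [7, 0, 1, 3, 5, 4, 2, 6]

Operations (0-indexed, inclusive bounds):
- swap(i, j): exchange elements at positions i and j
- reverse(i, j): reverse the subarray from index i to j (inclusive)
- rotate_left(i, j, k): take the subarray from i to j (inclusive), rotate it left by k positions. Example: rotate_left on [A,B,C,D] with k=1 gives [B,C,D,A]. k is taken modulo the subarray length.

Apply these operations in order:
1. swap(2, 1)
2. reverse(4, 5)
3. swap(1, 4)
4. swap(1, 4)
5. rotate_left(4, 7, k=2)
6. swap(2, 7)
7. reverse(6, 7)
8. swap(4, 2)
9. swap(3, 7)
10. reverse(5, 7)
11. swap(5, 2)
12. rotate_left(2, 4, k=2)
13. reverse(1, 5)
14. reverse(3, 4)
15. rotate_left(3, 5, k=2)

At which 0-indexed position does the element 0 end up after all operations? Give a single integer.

Answer: 6

Derivation:
After 1 (swap(2, 1)): [7, 1, 0, 3, 5, 4, 2, 6]
After 2 (reverse(4, 5)): [7, 1, 0, 3, 4, 5, 2, 6]
After 3 (swap(1, 4)): [7, 4, 0, 3, 1, 5, 2, 6]
After 4 (swap(1, 4)): [7, 1, 0, 3, 4, 5, 2, 6]
After 5 (rotate_left(4, 7, k=2)): [7, 1, 0, 3, 2, 6, 4, 5]
After 6 (swap(2, 7)): [7, 1, 5, 3, 2, 6, 4, 0]
After 7 (reverse(6, 7)): [7, 1, 5, 3, 2, 6, 0, 4]
After 8 (swap(4, 2)): [7, 1, 2, 3, 5, 6, 0, 4]
After 9 (swap(3, 7)): [7, 1, 2, 4, 5, 6, 0, 3]
After 10 (reverse(5, 7)): [7, 1, 2, 4, 5, 3, 0, 6]
After 11 (swap(5, 2)): [7, 1, 3, 4, 5, 2, 0, 6]
After 12 (rotate_left(2, 4, k=2)): [7, 1, 5, 3, 4, 2, 0, 6]
After 13 (reverse(1, 5)): [7, 2, 4, 3, 5, 1, 0, 6]
After 14 (reverse(3, 4)): [7, 2, 4, 5, 3, 1, 0, 6]
After 15 (rotate_left(3, 5, k=2)): [7, 2, 4, 1, 5, 3, 0, 6]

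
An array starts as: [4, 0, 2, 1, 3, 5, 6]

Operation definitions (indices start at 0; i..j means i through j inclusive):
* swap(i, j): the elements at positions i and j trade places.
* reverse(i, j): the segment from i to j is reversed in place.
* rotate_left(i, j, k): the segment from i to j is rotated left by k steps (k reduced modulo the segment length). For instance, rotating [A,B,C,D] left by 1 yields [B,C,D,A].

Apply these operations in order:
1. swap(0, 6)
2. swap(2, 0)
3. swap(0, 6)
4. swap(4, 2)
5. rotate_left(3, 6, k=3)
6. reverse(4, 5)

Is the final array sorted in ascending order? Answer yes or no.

Answer: no

Derivation:
After 1 (swap(0, 6)): [6, 0, 2, 1, 3, 5, 4]
After 2 (swap(2, 0)): [2, 0, 6, 1, 3, 5, 4]
After 3 (swap(0, 6)): [4, 0, 6, 1, 3, 5, 2]
After 4 (swap(4, 2)): [4, 0, 3, 1, 6, 5, 2]
After 5 (rotate_left(3, 6, k=3)): [4, 0, 3, 2, 1, 6, 5]
After 6 (reverse(4, 5)): [4, 0, 3, 2, 6, 1, 5]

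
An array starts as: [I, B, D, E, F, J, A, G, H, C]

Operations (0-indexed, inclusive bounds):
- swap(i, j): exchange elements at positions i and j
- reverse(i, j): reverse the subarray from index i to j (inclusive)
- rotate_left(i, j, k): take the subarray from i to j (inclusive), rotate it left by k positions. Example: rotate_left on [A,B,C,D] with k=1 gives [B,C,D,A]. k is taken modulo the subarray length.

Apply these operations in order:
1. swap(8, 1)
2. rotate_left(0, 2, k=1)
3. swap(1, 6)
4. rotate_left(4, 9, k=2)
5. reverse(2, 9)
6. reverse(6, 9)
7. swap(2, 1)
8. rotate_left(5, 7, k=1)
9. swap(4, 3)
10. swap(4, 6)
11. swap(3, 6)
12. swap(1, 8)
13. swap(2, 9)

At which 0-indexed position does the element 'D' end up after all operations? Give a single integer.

After 1 (swap(8, 1)): [I, H, D, E, F, J, A, G, B, C]
After 2 (rotate_left(0, 2, k=1)): [H, D, I, E, F, J, A, G, B, C]
After 3 (swap(1, 6)): [H, A, I, E, F, J, D, G, B, C]
After 4 (rotate_left(4, 9, k=2)): [H, A, I, E, D, G, B, C, F, J]
After 5 (reverse(2, 9)): [H, A, J, F, C, B, G, D, E, I]
After 6 (reverse(6, 9)): [H, A, J, F, C, B, I, E, D, G]
After 7 (swap(2, 1)): [H, J, A, F, C, B, I, E, D, G]
After 8 (rotate_left(5, 7, k=1)): [H, J, A, F, C, I, E, B, D, G]
After 9 (swap(4, 3)): [H, J, A, C, F, I, E, B, D, G]
After 10 (swap(4, 6)): [H, J, A, C, E, I, F, B, D, G]
After 11 (swap(3, 6)): [H, J, A, F, E, I, C, B, D, G]
After 12 (swap(1, 8)): [H, D, A, F, E, I, C, B, J, G]
After 13 (swap(2, 9)): [H, D, G, F, E, I, C, B, J, A]

Answer: 1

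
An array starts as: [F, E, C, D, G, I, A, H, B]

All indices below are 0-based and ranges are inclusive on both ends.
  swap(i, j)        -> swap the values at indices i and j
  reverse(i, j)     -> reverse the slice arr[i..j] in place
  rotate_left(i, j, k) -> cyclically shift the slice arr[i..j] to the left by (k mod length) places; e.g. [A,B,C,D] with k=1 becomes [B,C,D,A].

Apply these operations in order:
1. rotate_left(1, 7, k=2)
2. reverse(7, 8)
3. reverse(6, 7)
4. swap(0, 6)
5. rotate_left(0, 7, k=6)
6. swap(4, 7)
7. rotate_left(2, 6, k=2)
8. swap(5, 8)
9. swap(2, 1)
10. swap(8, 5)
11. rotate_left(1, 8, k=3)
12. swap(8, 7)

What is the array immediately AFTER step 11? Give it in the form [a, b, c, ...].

After 1 (rotate_left(1, 7, k=2)): [F, D, G, I, A, H, E, C, B]
After 2 (reverse(7, 8)): [F, D, G, I, A, H, E, B, C]
After 3 (reverse(6, 7)): [F, D, G, I, A, H, B, E, C]
After 4 (swap(0, 6)): [B, D, G, I, A, H, F, E, C]
After 5 (rotate_left(0, 7, k=6)): [F, E, B, D, G, I, A, H, C]
After 6 (swap(4, 7)): [F, E, B, D, H, I, A, G, C]
After 7 (rotate_left(2, 6, k=2)): [F, E, H, I, A, B, D, G, C]
After 8 (swap(5, 8)): [F, E, H, I, A, C, D, G, B]
After 9 (swap(2, 1)): [F, H, E, I, A, C, D, G, B]
After 10 (swap(8, 5)): [F, H, E, I, A, B, D, G, C]
After 11 (rotate_left(1, 8, k=3)): [F, A, B, D, G, C, H, E, I]

Answer: [F, A, B, D, G, C, H, E, I]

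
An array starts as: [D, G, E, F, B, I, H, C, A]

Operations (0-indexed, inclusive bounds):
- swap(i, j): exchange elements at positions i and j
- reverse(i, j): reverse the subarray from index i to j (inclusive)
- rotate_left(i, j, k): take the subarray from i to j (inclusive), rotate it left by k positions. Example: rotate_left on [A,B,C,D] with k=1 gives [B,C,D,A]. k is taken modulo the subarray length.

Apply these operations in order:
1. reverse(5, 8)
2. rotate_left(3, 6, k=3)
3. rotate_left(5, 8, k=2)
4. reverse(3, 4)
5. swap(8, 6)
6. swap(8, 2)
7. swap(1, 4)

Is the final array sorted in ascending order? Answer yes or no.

Answer: no

Derivation:
After 1 (reverse(5, 8)): [D, G, E, F, B, A, C, H, I]
After 2 (rotate_left(3, 6, k=3)): [D, G, E, C, F, B, A, H, I]
After 3 (rotate_left(5, 8, k=2)): [D, G, E, C, F, H, I, B, A]
After 4 (reverse(3, 4)): [D, G, E, F, C, H, I, B, A]
After 5 (swap(8, 6)): [D, G, E, F, C, H, A, B, I]
After 6 (swap(8, 2)): [D, G, I, F, C, H, A, B, E]
After 7 (swap(1, 4)): [D, C, I, F, G, H, A, B, E]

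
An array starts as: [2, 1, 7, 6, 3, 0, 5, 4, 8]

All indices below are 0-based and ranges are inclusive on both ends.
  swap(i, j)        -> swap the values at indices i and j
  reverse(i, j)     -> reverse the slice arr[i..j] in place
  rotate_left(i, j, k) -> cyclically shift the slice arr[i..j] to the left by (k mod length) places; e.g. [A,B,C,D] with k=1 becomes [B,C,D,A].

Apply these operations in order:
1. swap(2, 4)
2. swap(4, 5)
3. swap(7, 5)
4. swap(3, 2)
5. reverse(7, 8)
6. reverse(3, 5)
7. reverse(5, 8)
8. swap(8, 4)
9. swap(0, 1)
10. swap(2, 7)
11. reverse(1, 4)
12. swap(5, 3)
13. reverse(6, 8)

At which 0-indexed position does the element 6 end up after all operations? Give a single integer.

Answer: 7

Derivation:
After 1 (swap(2, 4)): [2, 1, 3, 6, 7, 0, 5, 4, 8]
After 2 (swap(4, 5)): [2, 1, 3, 6, 0, 7, 5, 4, 8]
After 3 (swap(7, 5)): [2, 1, 3, 6, 0, 4, 5, 7, 8]
After 4 (swap(3, 2)): [2, 1, 6, 3, 0, 4, 5, 7, 8]
After 5 (reverse(7, 8)): [2, 1, 6, 3, 0, 4, 5, 8, 7]
After 6 (reverse(3, 5)): [2, 1, 6, 4, 0, 3, 5, 8, 7]
After 7 (reverse(5, 8)): [2, 1, 6, 4, 0, 7, 8, 5, 3]
After 8 (swap(8, 4)): [2, 1, 6, 4, 3, 7, 8, 5, 0]
After 9 (swap(0, 1)): [1, 2, 6, 4, 3, 7, 8, 5, 0]
After 10 (swap(2, 7)): [1, 2, 5, 4, 3, 7, 8, 6, 0]
After 11 (reverse(1, 4)): [1, 3, 4, 5, 2, 7, 8, 6, 0]
After 12 (swap(5, 3)): [1, 3, 4, 7, 2, 5, 8, 6, 0]
After 13 (reverse(6, 8)): [1, 3, 4, 7, 2, 5, 0, 6, 8]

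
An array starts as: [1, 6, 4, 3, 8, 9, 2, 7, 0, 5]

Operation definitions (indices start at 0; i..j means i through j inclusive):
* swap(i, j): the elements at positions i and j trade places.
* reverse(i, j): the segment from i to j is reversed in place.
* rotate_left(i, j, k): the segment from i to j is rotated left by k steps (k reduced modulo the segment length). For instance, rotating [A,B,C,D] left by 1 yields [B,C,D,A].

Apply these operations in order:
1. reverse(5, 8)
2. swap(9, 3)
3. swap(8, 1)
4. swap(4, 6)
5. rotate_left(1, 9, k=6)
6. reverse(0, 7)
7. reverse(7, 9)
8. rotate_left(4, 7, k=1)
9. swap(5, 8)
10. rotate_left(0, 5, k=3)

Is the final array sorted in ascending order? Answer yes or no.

Answer: no

Derivation:
After 1 (reverse(5, 8)): [1, 6, 4, 3, 8, 0, 7, 2, 9, 5]
After 2 (swap(9, 3)): [1, 6, 4, 5, 8, 0, 7, 2, 9, 3]
After 3 (swap(8, 1)): [1, 9, 4, 5, 8, 0, 7, 2, 6, 3]
After 4 (swap(4, 6)): [1, 9, 4, 5, 7, 0, 8, 2, 6, 3]
After 5 (rotate_left(1, 9, k=6)): [1, 2, 6, 3, 9, 4, 5, 7, 0, 8]
After 6 (reverse(0, 7)): [7, 5, 4, 9, 3, 6, 2, 1, 0, 8]
After 7 (reverse(7, 9)): [7, 5, 4, 9, 3, 6, 2, 8, 0, 1]
After 8 (rotate_left(4, 7, k=1)): [7, 5, 4, 9, 6, 2, 8, 3, 0, 1]
After 9 (swap(5, 8)): [7, 5, 4, 9, 6, 0, 8, 3, 2, 1]
After 10 (rotate_left(0, 5, k=3)): [9, 6, 0, 7, 5, 4, 8, 3, 2, 1]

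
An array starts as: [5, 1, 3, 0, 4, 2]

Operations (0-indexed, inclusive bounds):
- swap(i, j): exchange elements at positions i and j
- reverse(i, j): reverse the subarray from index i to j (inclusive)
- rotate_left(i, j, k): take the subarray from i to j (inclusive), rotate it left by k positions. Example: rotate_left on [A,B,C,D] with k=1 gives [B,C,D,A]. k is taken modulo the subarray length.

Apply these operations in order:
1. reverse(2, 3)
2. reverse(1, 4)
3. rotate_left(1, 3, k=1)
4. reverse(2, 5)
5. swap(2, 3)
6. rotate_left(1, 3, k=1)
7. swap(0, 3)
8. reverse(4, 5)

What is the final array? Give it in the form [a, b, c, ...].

Answer: [3, 1, 2, 5, 0, 4]

Derivation:
After 1 (reverse(2, 3)): [5, 1, 0, 3, 4, 2]
After 2 (reverse(1, 4)): [5, 4, 3, 0, 1, 2]
After 3 (rotate_left(1, 3, k=1)): [5, 3, 0, 4, 1, 2]
After 4 (reverse(2, 5)): [5, 3, 2, 1, 4, 0]
After 5 (swap(2, 3)): [5, 3, 1, 2, 4, 0]
After 6 (rotate_left(1, 3, k=1)): [5, 1, 2, 3, 4, 0]
After 7 (swap(0, 3)): [3, 1, 2, 5, 4, 0]
After 8 (reverse(4, 5)): [3, 1, 2, 5, 0, 4]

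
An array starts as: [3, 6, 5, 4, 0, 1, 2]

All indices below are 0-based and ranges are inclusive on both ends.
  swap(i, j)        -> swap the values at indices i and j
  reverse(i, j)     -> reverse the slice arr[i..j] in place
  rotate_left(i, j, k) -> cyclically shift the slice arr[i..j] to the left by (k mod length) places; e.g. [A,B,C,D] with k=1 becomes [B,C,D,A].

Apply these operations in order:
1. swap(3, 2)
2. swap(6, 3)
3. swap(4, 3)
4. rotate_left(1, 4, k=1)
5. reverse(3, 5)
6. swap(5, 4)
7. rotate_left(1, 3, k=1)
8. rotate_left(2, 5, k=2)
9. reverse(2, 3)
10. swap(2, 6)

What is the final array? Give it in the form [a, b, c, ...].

After 1 (swap(3, 2)): [3, 6, 4, 5, 0, 1, 2]
After 2 (swap(6, 3)): [3, 6, 4, 2, 0, 1, 5]
After 3 (swap(4, 3)): [3, 6, 4, 0, 2, 1, 5]
After 4 (rotate_left(1, 4, k=1)): [3, 4, 0, 2, 6, 1, 5]
After 5 (reverse(3, 5)): [3, 4, 0, 1, 6, 2, 5]
After 6 (swap(5, 4)): [3, 4, 0, 1, 2, 6, 5]
After 7 (rotate_left(1, 3, k=1)): [3, 0, 1, 4, 2, 6, 5]
After 8 (rotate_left(2, 5, k=2)): [3, 0, 2, 6, 1, 4, 5]
After 9 (reverse(2, 3)): [3, 0, 6, 2, 1, 4, 5]
After 10 (swap(2, 6)): [3, 0, 5, 2, 1, 4, 6]

Answer: [3, 0, 5, 2, 1, 4, 6]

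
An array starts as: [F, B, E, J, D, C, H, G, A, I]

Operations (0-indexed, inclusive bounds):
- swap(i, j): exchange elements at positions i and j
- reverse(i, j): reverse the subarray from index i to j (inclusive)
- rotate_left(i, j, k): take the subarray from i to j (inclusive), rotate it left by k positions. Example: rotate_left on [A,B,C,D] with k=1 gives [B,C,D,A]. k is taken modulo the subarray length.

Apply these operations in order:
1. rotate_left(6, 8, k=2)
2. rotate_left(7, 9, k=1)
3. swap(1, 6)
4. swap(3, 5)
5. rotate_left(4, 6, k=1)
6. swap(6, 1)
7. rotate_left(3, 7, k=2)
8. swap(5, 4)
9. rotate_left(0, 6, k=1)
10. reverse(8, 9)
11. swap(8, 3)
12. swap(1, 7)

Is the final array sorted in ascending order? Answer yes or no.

After 1 (rotate_left(6, 8, k=2)): [F, B, E, J, D, C, A, H, G, I]
After 2 (rotate_left(7, 9, k=1)): [F, B, E, J, D, C, A, G, I, H]
After 3 (swap(1, 6)): [F, A, E, J, D, C, B, G, I, H]
After 4 (swap(3, 5)): [F, A, E, C, D, J, B, G, I, H]
After 5 (rotate_left(4, 6, k=1)): [F, A, E, C, J, B, D, G, I, H]
After 6 (swap(6, 1)): [F, D, E, C, J, B, A, G, I, H]
After 7 (rotate_left(3, 7, k=2)): [F, D, E, B, A, G, C, J, I, H]
After 8 (swap(5, 4)): [F, D, E, B, G, A, C, J, I, H]
After 9 (rotate_left(0, 6, k=1)): [D, E, B, G, A, C, F, J, I, H]
After 10 (reverse(8, 9)): [D, E, B, G, A, C, F, J, H, I]
After 11 (swap(8, 3)): [D, E, B, H, A, C, F, J, G, I]
After 12 (swap(1, 7)): [D, J, B, H, A, C, F, E, G, I]

Answer: no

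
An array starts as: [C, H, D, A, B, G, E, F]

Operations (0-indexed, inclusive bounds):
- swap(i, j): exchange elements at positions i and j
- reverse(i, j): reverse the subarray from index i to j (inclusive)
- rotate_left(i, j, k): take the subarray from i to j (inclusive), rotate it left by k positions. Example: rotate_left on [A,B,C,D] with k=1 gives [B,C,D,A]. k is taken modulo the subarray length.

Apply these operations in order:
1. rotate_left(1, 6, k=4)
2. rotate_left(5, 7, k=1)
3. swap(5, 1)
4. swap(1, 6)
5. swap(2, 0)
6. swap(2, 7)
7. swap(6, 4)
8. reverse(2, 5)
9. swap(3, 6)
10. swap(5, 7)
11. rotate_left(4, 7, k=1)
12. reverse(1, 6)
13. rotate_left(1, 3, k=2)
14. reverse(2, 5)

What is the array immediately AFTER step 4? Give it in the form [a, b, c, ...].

Answer: [C, F, E, H, D, G, B, A]

Derivation:
After 1 (rotate_left(1, 6, k=4)): [C, G, E, H, D, A, B, F]
After 2 (rotate_left(5, 7, k=1)): [C, G, E, H, D, B, F, A]
After 3 (swap(5, 1)): [C, B, E, H, D, G, F, A]
After 4 (swap(1, 6)): [C, F, E, H, D, G, B, A]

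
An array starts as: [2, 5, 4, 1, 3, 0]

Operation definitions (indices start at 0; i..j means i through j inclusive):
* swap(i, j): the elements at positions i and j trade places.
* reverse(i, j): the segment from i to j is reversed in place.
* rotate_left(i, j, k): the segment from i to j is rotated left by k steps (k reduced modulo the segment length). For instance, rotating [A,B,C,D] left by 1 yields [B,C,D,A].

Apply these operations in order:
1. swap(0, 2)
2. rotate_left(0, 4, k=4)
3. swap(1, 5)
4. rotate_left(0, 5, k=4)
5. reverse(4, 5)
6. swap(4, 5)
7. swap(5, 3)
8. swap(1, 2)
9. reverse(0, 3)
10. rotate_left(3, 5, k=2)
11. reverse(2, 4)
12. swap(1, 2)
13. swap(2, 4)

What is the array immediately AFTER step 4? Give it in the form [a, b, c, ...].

Answer: [1, 4, 3, 0, 5, 2]

Derivation:
After 1 (swap(0, 2)): [4, 5, 2, 1, 3, 0]
After 2 (rotate_left(0, 4, k=4)): [3, 4, 5, 2, 1, 0]
After 3 (swap(1, 5)): [3, 0, 5, 2, 1, 4]
After 4 (rotate_left(0, 5, k=4)): [1, 4, 3, 0, 5, 2]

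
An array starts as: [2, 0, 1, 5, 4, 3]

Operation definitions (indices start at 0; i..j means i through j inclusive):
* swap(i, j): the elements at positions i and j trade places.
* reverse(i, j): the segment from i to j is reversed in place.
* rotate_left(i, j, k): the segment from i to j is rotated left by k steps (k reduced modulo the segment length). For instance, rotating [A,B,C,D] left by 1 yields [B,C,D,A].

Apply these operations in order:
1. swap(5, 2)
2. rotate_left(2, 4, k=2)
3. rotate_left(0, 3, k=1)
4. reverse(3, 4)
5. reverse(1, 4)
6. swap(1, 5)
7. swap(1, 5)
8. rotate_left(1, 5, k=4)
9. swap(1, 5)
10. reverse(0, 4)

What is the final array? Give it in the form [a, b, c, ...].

After 1 (swap(5, 2)): [2, 0, 3, 5, 4, 1]
After 2 (rotate_left(2, 4, k=2)): [2, 0, 4, 3, 5, 1]
After 3 (rotate_left(0, 3, k=1)): [0, 4, 3, 2, 5, 1]
After 4 (reverse(3, 4)): [0, 4, 3, 5, 2, 1]
After 5 (reverse(1, 4)): [0, 2, 5, 3, 4, 1]
After 6 (swap(1, 5)): [0, 1, 5, 3, 4, 2]
After 7 (swap(1, 5)): [0, 2, 5, 3, 4, 1]
After 8 (rotate_left(1, 5, k=4)): [0, 1, 2, 5, 3, 4]
After 9 (swap(1, 5)): [0, 4, 2, 5, 3, 1]
After 10 (reverse(0, 4)): [3, 5, 2, 4, 0, 1]

Answer: [3, 5, 2, 4, 0, 1]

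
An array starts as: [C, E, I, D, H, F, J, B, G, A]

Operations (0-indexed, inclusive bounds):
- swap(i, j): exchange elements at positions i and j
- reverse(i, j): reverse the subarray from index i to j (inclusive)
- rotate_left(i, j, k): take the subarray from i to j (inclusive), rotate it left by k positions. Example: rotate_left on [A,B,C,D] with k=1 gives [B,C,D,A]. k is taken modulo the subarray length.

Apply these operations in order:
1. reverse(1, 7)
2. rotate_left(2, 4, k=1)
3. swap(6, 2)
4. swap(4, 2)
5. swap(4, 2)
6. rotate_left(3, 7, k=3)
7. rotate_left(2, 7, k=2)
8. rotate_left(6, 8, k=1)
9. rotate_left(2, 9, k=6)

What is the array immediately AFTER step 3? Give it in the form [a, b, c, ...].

After 1 (reverse(1, 7)): [C, B, J, F, H, D, I, E, G, A]
After 2 (rotate_left(2, 4, k=1)): [C, B, F, H, J, D, I, E, G, A]
After 3 (swap(6, 2)): [C, B, I, H, J, D, F, E, G, A]

Answer: [C, B, I, H, J, D, F, E, G, A]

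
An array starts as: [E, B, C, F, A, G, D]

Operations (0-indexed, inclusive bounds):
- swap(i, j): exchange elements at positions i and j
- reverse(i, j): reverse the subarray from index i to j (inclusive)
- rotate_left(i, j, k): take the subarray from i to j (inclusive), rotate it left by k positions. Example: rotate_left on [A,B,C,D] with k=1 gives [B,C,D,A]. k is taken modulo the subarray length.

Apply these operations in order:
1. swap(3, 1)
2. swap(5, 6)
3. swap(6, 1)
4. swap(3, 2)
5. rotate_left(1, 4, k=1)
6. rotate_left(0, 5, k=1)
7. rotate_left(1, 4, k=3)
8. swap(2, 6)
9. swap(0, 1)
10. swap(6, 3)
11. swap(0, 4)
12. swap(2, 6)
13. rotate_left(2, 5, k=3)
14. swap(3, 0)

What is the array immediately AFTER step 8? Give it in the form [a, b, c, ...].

Answer: [B, D, F, A, G, E, C]

Derivation:
After 1 (swap(3, 1)): [E, F, C, B, A, G, D]
After 2 (swap(5, 6)): [E, F, C, B, A, D, G]
After 3 (swap(6, 1)): [E, G, C, B, A, D, F]
After 4 (swap(3, 2)): [E, G, B, C, A, D, F]
After 5 (rotate_left(1, 4, k=1)): [E, B, C, A, G, D, F]
After 6 (rotate_left(0, 5, k=1)): [B, C, A, G, D, E, F]
After 7 (rotate_left(1, 4, k=3)): [B, D, C, A, G, E, F]
After 8 (swap(2, 6)): [B, D, F, A, G, E, C]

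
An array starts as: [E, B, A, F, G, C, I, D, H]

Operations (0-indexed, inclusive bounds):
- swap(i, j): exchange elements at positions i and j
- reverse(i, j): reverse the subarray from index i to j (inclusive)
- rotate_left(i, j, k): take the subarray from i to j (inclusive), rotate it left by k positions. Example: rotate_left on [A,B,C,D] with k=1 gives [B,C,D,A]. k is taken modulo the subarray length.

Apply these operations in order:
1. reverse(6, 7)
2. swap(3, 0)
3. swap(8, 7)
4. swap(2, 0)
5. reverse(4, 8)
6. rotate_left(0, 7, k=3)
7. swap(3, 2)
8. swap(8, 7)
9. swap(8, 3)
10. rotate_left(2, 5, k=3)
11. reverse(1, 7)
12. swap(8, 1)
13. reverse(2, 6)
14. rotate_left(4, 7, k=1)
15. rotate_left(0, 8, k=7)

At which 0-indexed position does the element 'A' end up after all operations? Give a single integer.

After 1 (reverse(6, 7)): [E, B, A, F, G, C, D, I, H]
After 2 (swap(3, 0)): [F, B, A, E, G, C, D, I, H]
After 3 (swap(8, 7)): [F, B, A, E, G, C, D, H, I]
After 4 (swap(2, 0)): [A, B, F, E, G, C, D, H, I]
After 5 (reverse(4, 8)): [A, B, F, E, I, H, D, C, G]
After 6 (rotate_left(0, 7, k=3)): [E, I, H, D, C, A, B, F, G]
After 7 (swap(3, 2)): [E, I, D, H, C, A, B, F, G]
After 8 (swap(8, 7)): [E, I, D, H, C, A, B, G, F]
After 9 (swap(8, 3)): [E, I, D, F, C, A, B, G, H]
After 10 (rotate_left(2, 5, k=3)): [E, I, A, D, F, C, B, G, H]
After 11 (reverse(1, 7)): [E, G, B, C, F, D, A, I, H]
After 12 (swap(8, 1)): [E, H, B, C, F, D, A, I, G]
After 13 (reverse(2, 6)): [E, H, A, D, F, C, B, I, G]
After 14 (rotate_left(4, 7, k=1)): [E, H, A, D, C, B, I, F, G]
After 15 (rotate_left(0, 8, k=7)): [F, G, E, H, A, D, C, B, I]

Answer: 4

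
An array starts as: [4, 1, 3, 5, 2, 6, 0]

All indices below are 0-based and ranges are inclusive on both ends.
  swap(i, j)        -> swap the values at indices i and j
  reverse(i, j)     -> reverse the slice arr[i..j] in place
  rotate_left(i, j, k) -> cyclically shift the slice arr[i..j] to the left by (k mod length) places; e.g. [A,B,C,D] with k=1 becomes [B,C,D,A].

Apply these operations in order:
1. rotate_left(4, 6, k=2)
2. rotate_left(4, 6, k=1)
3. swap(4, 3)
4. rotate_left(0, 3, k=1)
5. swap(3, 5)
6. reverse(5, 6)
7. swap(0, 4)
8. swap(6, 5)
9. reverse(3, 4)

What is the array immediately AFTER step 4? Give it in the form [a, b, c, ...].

After 1 (rotate_left(4, 6, k=2)): [4, 1, 3, 5, 0, 2, 6]
After 2 (rotate_left(4, 6, k=1)): [4, 1, 3, 5, 2, 6, 0]
After 3 (swap(4, 3)): [4, 1, 3, 2, 5, 6, 0]
After 4 (rotate_left(0, 3, k=1)): [1, 3, 2, 4, 5, 6, 0]

Answer: [1, 3, 2, 4, 5, 6, 0]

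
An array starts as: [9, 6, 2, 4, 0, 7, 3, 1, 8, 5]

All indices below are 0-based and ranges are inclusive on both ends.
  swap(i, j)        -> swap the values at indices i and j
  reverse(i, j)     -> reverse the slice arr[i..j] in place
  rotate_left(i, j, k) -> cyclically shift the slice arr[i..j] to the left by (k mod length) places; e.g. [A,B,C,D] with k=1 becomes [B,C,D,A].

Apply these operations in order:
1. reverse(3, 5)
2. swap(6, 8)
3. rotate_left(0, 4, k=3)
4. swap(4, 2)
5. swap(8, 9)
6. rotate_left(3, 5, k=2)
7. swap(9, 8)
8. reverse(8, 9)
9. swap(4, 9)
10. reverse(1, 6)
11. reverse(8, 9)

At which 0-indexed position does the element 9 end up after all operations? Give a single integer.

Answer: 2

Derivation:
After 1 (reverse(3, 5)): [9, 6, 2, 7, 0, 4, 3, 1, 8, 5]
After 2 (swap(6, 8)): [9, 6, 2, 7, 0, 4, 8, 1, 3, 5]
After 3 (rotate_left(0, 4, k=3)): [7, 0, 9, 6, 2, 4, 8, 1, 3, 5]
After 4 (swap(4, 2)): [7, 0, 2, 6, 9, 4, 8, 1, 3, 5]
After 5 (swap(8, 9)): [7, 0, 2, 6, 9, 4, 8, 1, 5, 3]
After 6 (rotate_left(3, 5, k=2)): [7, 0, 2, 4, 6, 9, 8, 1, 5, 3]
After 7 (swap(9, 8)): [7, 0, 2, 4, 6, 9, 8, 1, 3, 5]
After 8 (reverse(8, 9)): [7, 0, 2, 4, 6, 9, 8, 1, 5, 3]
After 9 (swap(4, 9)): [7, 0, 2, 4, 3, 9, 8, 1, 5, 6]
After 10 (reverse(1, 6)): [7, 8, 9, 3, 4, 2, 0, 1, 5, 6]
After 11 (reverse(8, 9)): [7, 8, 9, 3, 4, 2, 0, 1, 6, 5]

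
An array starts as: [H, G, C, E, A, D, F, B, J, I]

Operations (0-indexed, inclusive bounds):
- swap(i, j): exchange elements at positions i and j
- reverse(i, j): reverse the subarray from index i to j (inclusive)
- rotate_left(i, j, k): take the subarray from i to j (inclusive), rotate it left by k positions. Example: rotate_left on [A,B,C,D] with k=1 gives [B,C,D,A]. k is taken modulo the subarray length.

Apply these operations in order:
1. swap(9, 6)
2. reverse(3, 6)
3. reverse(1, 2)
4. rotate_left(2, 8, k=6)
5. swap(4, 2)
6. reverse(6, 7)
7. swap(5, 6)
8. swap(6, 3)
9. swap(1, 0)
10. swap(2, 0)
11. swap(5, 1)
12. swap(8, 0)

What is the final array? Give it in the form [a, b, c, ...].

After 1 (swap(9, 6)): [H, G, C, E, A, D, I, B, J, F]
After 2 (reverse(3, 6)): [H, G, C, I, D, A, E, B, J, F]
After 3 (reverse(1, 2)): [H, C, G, I, D, A, E, B, J, F]
After 4 (rotate_left(2, 8, k=6)): [H, C, J, G, I, D, A, E, B, F]
After 5 (swap(4, 2)): [H, C, I, G, J, D, A, E, B, F]
After 6 (reverse(6, 7)): [H, C, I, G, J, D, E, A, B, F]
After 7 (swap(5, 6)): [H, C, I, G, J, E, D, A, B, F]
After 8 (swap(6, 3)): [H, C, I, D, J, E, G, A, B, F]
After 9 (swap(1, 0)): [C, H, I, D, J, E, G, A, B, F]
After 10 (swap(2, 0)): [I, H, C, D, J, E, G, A, B, F]
After 11 (swap(5, 1)): [I, E, C, D, J, H, G, A, B, F]
After 12 (swap(8, 0)): [B, E, C, D, J, H, G, A, I, F]

Answer: [B, E, C, D, J, H, G, A, I, F]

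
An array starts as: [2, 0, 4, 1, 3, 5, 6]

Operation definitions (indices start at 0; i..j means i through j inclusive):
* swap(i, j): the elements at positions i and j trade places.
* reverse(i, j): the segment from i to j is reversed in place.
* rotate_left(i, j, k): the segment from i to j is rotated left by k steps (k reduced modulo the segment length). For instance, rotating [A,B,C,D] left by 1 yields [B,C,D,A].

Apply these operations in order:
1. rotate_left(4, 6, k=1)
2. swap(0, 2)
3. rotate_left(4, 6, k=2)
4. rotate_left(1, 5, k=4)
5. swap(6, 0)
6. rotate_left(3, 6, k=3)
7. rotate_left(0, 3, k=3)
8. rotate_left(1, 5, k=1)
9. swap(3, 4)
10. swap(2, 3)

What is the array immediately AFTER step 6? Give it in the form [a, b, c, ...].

After 1 (rotate_left(4, 6, k=1)): [2, 0, 4, 1, 5, 6, 3]
After 2 (swap(0, 2)): [4, 0, 2, 1, 5, 6, 3]
After 3 (rotate_left(4, 6, k=2)): [4, 0, 2, 1, 3, 5, 6]
After 4 (rotate_left(1, 5, k=4)): [4, 5, 0, 2, 1, 3, 6]
After 5 (swap(6, 0)): [6, 5, 0, 2, 1, 3, 4]
After 6 (rotate_left(3, 6, k=3)): [6, 5, 0, 4, 2, 1, 3]

Answer: [6, 5, 0, 4, 2, 1, 3]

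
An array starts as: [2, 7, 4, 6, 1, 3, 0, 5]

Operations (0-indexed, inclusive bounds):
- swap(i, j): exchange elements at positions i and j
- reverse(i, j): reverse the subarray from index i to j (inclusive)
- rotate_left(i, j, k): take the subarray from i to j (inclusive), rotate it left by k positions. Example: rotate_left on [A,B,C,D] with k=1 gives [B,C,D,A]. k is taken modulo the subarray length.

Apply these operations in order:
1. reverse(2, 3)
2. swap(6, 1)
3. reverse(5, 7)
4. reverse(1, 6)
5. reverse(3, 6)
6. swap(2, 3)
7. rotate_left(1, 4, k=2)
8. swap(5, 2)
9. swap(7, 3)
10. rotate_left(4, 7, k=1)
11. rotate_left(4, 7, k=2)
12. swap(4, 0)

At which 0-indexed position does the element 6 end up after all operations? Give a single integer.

Answer: 6

Derivation:
After 1 (reverse(2, 3)): [2, 7, 6, 4, 1, 3, 0, 5]
After 2 (swap(6, 1)): [2, 0, 6, 4, 1, 3, 7, 5]
After 3 (reverse(5, 7)): [2, 0, 6, 4, 1, 5, 7, 3]
After 4 (reverse(1, 6)): [2, 7, 5, 1, 4, 6, 0, 3]
After 5 (reverse(3, 6)): [2, 7, 5, 0, 6, 4, 1, 3]
After 6 (swap(2, 3)): [2, 7, 0, 5, 6, 4, 1, 3]
After 7 (rotate_left(1, 4, k=2)): [2, 5, 6, 7, 0, 4, 1, 3]
After 8 (swap(5, 2)): [2, 5, 4, 7, 0, 6, 1, 3]
After 9 (swap(7, 3)): [2, 5, 4, 3, 0, 6, 1, 7]
After 10 (rotate_left(4, 7, k=1)): [2, 5, 4, 3, 6, 1, 7, 0]
After 11 (rotate_left(4, 7, k=2)): [2, 5, 4, 3, 7, 0, 6, 1]
After 12 (swap(4, 0)): [7, 5, 4, 3, 2, 0, 6, 1]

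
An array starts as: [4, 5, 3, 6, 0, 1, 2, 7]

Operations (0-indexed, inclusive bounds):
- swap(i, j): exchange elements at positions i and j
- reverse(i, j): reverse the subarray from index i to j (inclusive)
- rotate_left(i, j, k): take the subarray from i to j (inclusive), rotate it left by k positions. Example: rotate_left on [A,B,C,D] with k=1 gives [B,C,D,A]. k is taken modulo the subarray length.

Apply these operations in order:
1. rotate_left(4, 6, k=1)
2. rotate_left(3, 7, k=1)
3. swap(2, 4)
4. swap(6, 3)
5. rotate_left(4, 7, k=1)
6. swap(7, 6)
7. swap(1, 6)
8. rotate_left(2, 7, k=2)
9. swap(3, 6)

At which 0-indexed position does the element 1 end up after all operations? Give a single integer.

After 1 (rotate_left(4, 6, k=1)): [4, 5, 3, 6, 1, 2, 0, 7]
After 2 (rotate_left(3, 7, k=1)): [4, 5, 3, 1, 2, 0, 7, 6]
After 3 (swap(2, 4)): [4, 5, 2, 1, 3, 0, 7, 6]
After 4 (swap(6, 3)): [4, 5, 2, 7, 3, 0, 1, 6]
After 5 (rotate_left(4, 7, k=1)): [4, 5, 2, 7, 0, 1, 6, 3]
After 6 (swap(7, 6)): [4, 5, 2, 7, 0, 1, 3, 6]
After 7 (swap(1, 6)): [4, 3, 2, 7, 0, 1, 5, 6]
After 8 (rotate_left(2, 7, k=2)): [4, 3, 0, 1, 5, 6, 2, 7]
After 9 (swap(3, 6)): [4, 3, 0, 2, 5, 6, 1, 7]

Answer: 6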